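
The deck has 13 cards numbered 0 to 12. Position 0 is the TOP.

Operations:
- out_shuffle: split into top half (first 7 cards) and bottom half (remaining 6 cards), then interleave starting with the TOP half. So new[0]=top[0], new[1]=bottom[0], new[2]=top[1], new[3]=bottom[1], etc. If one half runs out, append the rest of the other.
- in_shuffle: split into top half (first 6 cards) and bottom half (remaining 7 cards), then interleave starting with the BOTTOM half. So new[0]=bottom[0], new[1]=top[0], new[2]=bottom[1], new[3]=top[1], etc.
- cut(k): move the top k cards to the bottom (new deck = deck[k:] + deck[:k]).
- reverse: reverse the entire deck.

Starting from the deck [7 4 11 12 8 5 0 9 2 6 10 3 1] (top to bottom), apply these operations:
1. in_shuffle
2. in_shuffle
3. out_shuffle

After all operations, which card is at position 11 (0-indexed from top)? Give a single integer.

Answer: 1

Derivation:
After op 1 (in_shuffle): [0 7 9 4 2 11 6 12 10 8 3 5 1]
After op 2 (in_shuffle): [6 0 12 7 10 9 8 4 3 2 5 11 1]
After op 3 (out_shuffle): [6 4 0 3 12 2 7 5 10 11 9 1 8]
Position 11: card 1.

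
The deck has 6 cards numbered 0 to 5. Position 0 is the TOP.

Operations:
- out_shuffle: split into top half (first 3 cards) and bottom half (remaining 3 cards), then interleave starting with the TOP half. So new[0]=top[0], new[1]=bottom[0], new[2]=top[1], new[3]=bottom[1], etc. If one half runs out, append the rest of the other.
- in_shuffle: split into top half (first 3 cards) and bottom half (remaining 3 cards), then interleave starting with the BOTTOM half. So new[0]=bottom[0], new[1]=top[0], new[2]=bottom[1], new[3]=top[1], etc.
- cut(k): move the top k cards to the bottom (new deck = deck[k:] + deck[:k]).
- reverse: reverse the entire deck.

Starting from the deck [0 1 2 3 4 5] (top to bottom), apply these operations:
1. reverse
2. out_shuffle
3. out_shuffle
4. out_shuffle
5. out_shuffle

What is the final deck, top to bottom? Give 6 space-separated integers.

After op 1 (reverse): [5 4 3 2 1 0]
After op 2 (out_shuffle): [5 2 4 1 3 0]
After op 3 (out_shuffle): [5 1 2 3 4 0]
After op 4 (out_shuffle): [5 3 1 4 2 0]
After op 5 (out_shuffle): [5 4 3 2 1 0]

Answer: 5 4 3 2 1 0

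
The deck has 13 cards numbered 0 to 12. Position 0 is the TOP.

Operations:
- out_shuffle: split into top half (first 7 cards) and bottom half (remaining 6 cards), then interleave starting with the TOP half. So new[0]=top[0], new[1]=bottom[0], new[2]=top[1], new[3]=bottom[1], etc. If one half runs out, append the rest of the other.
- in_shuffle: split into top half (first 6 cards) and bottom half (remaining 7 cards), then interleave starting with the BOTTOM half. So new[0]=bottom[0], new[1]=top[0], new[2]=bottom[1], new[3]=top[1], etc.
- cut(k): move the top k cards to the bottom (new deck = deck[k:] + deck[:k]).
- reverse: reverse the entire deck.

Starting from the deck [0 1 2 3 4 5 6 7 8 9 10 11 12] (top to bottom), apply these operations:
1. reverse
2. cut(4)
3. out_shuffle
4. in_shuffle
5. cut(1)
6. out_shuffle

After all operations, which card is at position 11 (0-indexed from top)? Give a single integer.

After op 1 (reverse): [12 11 10 9 8 7 6 5 4 3 2 1 0]
After op 2 (cut(4)): [8 7 6 5 4 3 2 1 0 12 11 10 9]
After op 3 (out_shuffle): [8 1 7 0 6 12 5 11 4 10 3 9 2]
After op 4 (in_shuffle): [5 8 11 1 4 7 10 0 3 6 9 12 2]
After op 5 (cut(1)): [8 11 1 4 7 10 0 3 6 9 12 2 5]
After op 6 (out_shuffle): [8 3 11 6 1 9 4 12 7 2 10 5 0]
Position 11: card 5.

Answer: 5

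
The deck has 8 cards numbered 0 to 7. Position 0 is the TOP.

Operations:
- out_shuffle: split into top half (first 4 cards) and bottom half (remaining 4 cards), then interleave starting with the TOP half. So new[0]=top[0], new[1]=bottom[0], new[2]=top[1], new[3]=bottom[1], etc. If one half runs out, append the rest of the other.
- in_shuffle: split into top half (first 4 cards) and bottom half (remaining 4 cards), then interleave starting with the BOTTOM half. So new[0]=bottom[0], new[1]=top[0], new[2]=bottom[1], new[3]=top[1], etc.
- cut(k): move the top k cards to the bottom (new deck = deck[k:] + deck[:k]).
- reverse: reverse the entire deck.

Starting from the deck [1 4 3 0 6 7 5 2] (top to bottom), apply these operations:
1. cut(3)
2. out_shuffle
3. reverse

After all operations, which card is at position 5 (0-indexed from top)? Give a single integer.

After op 1 (cut(3)): [0 6 7 5 2 1 4 3]
After op 2 (out_shuffle): [0 2 6 1 7 4 5 3]
After op 3 (reverse): [3 5 4 7 1 6 2 0]
Position 5: card 6.

Answer: 6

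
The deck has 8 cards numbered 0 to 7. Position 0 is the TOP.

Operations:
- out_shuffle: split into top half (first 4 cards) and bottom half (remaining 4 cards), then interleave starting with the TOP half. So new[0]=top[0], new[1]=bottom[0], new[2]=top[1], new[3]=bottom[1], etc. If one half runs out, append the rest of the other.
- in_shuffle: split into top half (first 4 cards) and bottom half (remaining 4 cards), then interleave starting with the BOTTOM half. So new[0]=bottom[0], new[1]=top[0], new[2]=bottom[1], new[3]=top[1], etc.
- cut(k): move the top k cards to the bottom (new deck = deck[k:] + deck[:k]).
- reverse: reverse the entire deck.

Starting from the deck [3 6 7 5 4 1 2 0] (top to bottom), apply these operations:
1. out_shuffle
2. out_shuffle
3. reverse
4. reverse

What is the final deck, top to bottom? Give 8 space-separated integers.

Answer: 3 7 4 2 6 5 1 0

Derivation:
After op 1 (out_shuffle): [3 4 6 1 7 2 5 0]
After op 2 (out_shuffle): [3 7 4 2 6 5 1 0]
After op 3 (reverse): [0 1 5 6 2 4 7 3]
After op 4 (reverse): [3 7 4 2 6 5 1 0]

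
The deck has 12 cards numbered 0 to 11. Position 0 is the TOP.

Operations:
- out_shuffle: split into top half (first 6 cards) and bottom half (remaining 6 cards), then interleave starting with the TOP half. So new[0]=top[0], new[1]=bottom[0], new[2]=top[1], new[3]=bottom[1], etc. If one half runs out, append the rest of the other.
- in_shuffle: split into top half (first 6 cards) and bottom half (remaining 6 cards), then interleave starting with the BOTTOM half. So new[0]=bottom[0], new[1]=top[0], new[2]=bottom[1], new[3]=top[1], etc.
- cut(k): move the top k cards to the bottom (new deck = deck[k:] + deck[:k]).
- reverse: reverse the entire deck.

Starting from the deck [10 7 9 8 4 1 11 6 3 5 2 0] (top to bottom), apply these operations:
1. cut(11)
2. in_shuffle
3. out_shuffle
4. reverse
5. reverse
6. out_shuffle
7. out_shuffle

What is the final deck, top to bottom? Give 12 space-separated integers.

After op 1 (cut(11)): [0 10 7 9 8 4 1 11 6 3 5 2]
After op 2 (in_shuffle): [1 0 11 10 6 7 3 9 5 8 2 4]
After op 3 (out_shuffle): [1 3 0 9 11 5 10 8 6 2 7 4]
After op 4 (reverse): [4 7 2 6 8 10 5 11 9 0 3 1]
After op 5 (reverse): [1 3 0 9 11 5 10 8 6 2 7 4]
After op 6 (out_shuffle): [1 10 3 8 0 6 9 2 11 7 5 4]
After op 7 (out_shuffle): [1 9 10 2 3 11 8 7 0 5 6 4]

Answer: 1 9 10 2 3 11 8 7 0 5 6 4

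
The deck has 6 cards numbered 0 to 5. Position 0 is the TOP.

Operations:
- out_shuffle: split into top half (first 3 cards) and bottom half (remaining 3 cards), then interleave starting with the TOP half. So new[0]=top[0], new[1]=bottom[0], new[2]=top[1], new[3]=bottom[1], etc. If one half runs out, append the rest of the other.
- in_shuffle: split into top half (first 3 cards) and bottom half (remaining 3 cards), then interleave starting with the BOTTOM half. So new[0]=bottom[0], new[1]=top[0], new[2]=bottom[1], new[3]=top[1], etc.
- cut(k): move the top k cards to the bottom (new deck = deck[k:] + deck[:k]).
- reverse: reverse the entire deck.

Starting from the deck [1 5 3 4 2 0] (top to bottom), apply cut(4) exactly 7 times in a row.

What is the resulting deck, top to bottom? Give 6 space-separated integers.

Answer: 2 0 1 5 3 4

Derivation:
After op 1 (cut(4)): [2 0 1 5 3 4]
After op 2 (cut(4)): [3 4 2 0 1 5]
After op 3 (cut(4)): [1 5 3 4 2 0]
After op 4 (cut(4)): [2 0 1 5 3 4]
After op 5 (cut(4)): [3 4 2 0 1 5]
After op 6 (cut(4)): [1 5 3 4 2 0]
After op 7 (cut(4)): [2 0 1 5 3 4]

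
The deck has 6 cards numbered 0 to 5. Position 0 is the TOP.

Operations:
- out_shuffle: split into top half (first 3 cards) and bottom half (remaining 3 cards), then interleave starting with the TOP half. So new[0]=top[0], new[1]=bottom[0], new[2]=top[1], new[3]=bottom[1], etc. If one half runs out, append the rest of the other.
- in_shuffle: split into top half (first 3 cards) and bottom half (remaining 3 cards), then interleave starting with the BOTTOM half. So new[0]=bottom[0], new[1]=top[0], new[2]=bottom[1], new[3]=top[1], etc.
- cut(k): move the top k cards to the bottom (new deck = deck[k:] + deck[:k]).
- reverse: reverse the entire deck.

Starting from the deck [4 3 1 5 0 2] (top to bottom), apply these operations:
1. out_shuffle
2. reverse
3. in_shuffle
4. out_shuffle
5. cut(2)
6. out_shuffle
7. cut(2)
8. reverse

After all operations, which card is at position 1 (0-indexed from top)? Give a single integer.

After op 1 (out_shuffle): [4 5 3 0 1 2]
After op 2 (reverse): [2 1 0 3 5 4]
After op 3 (in_shuffle): [3 2 5 1 4 0]
After op 4 (out_shuffle): [3 1 2 4 5 0]
After op 5 (cut(2)): [2 4 5 0 3 1]
After op 6 (out_shuffle): [2 0 4 3 5 1]
After op 7 (cut(2)): [4 3 5 1 2 0]
After op 8 (reverse): [0 2 1 5 3 4]
Position 1: card 2.

Answer: 2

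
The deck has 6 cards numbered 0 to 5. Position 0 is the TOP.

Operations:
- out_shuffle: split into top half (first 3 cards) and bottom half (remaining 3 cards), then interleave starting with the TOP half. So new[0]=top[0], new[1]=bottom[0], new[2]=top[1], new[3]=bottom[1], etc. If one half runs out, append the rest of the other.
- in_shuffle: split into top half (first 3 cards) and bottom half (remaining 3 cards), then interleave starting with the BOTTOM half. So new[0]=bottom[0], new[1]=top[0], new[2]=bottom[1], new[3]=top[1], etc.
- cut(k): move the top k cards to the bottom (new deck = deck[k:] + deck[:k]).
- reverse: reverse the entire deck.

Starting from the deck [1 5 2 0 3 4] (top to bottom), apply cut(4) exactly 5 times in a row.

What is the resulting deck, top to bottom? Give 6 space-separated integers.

Answer: 2 0 3 4 1 5

Derivation:
After op 1 (cut(4)): [3 4 1 5 2 0]
After op 2 (cut(4)): [2 0 3 4 1 5]
After op 3 (cut(4)): [1 5 2 0 3 4]
After op 4 (cut(4)): [3 4 1 5 2 0]
After op 5 (cut(4)): [2 0 3 4 1 5]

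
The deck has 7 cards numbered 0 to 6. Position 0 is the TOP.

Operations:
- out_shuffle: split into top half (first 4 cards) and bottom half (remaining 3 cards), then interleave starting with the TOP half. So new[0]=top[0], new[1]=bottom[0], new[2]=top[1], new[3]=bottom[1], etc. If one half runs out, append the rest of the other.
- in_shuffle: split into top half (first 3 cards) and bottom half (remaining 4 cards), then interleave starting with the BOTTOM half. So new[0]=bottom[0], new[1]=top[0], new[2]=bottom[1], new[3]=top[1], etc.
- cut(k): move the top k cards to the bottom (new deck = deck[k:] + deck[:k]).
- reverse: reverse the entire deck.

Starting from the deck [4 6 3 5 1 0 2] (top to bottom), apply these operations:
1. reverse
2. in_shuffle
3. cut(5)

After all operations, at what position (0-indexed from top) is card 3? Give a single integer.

Answer: 4

Derivation:
After op 1 (reverse): [2 0 1 5 3 6 4]
After op 2 (in_shuffle): [5 2 3 0 6 1 4]
After op 3 (cut(5)): [1 4 5 2 3 0 6]
Card 3 is at position 4.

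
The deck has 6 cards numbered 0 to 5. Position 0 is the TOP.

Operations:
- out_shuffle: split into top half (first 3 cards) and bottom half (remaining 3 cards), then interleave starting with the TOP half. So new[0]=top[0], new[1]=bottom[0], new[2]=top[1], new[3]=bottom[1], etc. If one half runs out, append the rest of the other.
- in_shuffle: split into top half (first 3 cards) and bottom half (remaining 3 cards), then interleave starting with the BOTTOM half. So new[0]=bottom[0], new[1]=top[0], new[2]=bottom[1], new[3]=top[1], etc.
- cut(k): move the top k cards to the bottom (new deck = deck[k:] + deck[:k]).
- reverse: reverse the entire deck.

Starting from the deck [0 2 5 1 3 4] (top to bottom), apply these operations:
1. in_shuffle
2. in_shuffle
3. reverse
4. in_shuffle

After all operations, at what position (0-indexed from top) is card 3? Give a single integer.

After op 1 (in_shuffle): [1 0 3 2 4 5]
After op 2 (in_shuffle): [2 1 4 0 5 3]
After op 3 (reverse): [3 5 0 4 1 2]
After op 4 (in_shuffle): [4 3 1 5 2 0]
Card 3 is at position 1.

Answer: 1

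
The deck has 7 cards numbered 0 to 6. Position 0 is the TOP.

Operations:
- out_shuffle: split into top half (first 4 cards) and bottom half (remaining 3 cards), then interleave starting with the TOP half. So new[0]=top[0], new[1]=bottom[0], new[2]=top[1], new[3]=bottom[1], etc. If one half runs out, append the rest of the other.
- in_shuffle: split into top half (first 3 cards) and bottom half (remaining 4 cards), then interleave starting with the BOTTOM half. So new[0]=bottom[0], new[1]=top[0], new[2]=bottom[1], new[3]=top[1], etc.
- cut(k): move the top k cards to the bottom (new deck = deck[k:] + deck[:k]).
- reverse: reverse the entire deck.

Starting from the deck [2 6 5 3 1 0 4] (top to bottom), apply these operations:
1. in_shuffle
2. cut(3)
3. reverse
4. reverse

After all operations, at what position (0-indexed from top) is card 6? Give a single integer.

Answer: 0

Derivation:
After op 1 (in_shuffle): [3 2 1 6 0 5 4]
After op 2 (cut(3)): [6 0 5 4 3 2 1]
After op 3 (reverse): [1 2 3 4 5 0 6]
After op 4 (reverse): [6 0 5 4 3 2 1]
Card 6 is at position 0.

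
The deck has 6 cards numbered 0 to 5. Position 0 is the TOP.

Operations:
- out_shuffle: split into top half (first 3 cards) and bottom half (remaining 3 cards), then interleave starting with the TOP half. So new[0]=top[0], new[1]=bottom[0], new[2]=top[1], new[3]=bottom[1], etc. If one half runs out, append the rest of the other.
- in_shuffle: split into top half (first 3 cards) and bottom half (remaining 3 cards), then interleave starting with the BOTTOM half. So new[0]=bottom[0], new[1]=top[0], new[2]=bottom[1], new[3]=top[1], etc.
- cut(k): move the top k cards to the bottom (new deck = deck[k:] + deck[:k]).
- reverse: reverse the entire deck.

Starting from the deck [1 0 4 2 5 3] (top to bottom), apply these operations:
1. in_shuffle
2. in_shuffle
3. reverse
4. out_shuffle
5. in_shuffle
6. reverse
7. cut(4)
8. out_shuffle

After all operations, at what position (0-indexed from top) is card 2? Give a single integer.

After op 1 (in_shuffle): [2 1 5 0 3 4]
After op 2 (in_shuffle): [0 2 3 1 4 5]
After op 3 (reverse): [5 4 1 3 2 0]
After op 4 (out_shuffle): [5 3 4 2 1 0]
After op 5 (in_shuffle): [2 5 1 3 0 4]
After op 6 (reverse): [4 0 3 1 5 2]
After op 7 (cut(4)): [5 2 4 0 3 1]
After op 8 (out_shuffle): [5 0 2 3 4 1]
Card 2 is at position 2.

Answer: 2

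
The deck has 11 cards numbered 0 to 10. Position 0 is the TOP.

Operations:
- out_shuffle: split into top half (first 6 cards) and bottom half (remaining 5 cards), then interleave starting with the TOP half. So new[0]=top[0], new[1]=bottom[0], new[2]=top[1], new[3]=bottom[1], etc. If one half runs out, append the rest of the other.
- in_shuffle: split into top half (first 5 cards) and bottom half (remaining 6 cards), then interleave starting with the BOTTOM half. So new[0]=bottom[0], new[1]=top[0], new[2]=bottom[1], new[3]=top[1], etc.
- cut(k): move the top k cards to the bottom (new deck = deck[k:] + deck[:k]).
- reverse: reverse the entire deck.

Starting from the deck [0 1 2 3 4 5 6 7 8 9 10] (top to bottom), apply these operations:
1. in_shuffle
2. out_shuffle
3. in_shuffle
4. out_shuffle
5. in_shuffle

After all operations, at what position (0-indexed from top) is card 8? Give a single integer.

Answer: 2

Derivation:
After op 1 (in_shuffle): [5 0 6 1 7 2 8 3 9 4 10]
After op 2 (out_shuffle): [5 8 0 3 6 9 1 4 7 10 2]
After op 3 (in_shuffle): [9 5 1 8 4 0 7 3 10 6 2]
After op 4 (out_shuffle): [9 7 5 3 1 10 8 6 4 2 0]
After op 5 (in_shuffle): [10 9 8 7 6 5 4 3 2 1 0]
Card 8 is at position 2.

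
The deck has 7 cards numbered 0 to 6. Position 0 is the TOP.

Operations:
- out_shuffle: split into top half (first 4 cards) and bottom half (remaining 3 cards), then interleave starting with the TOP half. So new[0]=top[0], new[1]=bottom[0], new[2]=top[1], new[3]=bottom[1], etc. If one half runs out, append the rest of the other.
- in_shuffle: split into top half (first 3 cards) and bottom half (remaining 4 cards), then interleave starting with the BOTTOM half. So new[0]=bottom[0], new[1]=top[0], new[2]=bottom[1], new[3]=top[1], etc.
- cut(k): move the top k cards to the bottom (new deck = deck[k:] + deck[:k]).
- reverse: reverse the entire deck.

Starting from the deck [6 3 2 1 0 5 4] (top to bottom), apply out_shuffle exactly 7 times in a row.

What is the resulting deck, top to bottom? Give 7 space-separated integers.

After op 1 (out_shuffle): [6 0 3 5 2 4 1]
After op 2 (out_shuffle): [6 2 0 4 3 1 5]
After op 3 (out_shuffle): [6 3 2 1 0 5 4]
After op 4 (out_shuffle): [6 0 3 5 2 4 1]
After op 5 (out_shuffle): [6 2 0 4 3 1 5]
After op 6 (out_shuffle): [6 3 2 1 0 5 4]
After op 7 (out_shuffle): [6 0 3 5 2 4 1]

Answer: 6 0 3 5 2 4 1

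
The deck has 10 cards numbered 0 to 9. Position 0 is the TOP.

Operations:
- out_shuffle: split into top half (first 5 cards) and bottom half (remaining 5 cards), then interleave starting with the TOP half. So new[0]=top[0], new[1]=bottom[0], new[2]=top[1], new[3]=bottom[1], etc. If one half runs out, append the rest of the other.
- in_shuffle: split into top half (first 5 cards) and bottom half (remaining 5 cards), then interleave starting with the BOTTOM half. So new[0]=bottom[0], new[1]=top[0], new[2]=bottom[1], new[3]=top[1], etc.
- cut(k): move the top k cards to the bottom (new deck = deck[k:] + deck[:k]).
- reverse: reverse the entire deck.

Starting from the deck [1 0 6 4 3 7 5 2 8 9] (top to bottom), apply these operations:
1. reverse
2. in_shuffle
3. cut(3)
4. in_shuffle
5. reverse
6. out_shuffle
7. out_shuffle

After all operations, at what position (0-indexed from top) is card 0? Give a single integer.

After op 1 (reverse): [9 8 2 5 7 3 4 6 0 1]
After op 2 (in_shuffle): [3 9 4 8 6 2 0 5 1 7]
After op 3 (cut(3)): [8 6 2 0 5 1 7 3 9 4]
After op 4 (in_shuffle): [1 8 7 6 3 2 9 0 4 5]
After op 5 (reverse): [5 4 0 9 2 3 6 7 8 1]
After op 6 (out_shuffle): [5 3 4 6 0 7 9 8 2 1]
After op 7 (out_shuffle): [5 7 3 9 4 8 6 2 0 1]
Card 0 is at position 8.

Answer: 8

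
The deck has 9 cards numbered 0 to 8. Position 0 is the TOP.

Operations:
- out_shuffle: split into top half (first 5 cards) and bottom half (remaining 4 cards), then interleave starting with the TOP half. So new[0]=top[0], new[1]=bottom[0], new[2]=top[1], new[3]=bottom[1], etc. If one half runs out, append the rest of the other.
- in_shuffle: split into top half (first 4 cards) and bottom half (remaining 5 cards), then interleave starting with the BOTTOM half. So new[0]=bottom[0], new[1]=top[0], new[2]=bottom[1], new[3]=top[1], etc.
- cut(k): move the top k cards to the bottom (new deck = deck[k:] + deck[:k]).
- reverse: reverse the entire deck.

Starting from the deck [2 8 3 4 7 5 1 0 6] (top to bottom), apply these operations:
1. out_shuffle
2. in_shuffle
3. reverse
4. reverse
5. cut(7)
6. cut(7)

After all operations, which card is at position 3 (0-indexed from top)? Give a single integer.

Answer: 7

Derivation:
After op 1 (out_shuffle): [2 5 8 1 3 0 4 6 7]
After op 2 (in_shuffle): [3 2 0 5 4 8 6 1 7]
After op 3 (reverse): [7 1 6 8 4 5 0 2 3]
After op 4 (reverse): [3 2 0 5 4 8 6 1 7]
After op 5 (cut(7)): [1 7 3 2 0 5 4 8 6]
After op 6 (cut(7)): [8 6 1 7 3 2 0 5 4]
Position 3: card 7.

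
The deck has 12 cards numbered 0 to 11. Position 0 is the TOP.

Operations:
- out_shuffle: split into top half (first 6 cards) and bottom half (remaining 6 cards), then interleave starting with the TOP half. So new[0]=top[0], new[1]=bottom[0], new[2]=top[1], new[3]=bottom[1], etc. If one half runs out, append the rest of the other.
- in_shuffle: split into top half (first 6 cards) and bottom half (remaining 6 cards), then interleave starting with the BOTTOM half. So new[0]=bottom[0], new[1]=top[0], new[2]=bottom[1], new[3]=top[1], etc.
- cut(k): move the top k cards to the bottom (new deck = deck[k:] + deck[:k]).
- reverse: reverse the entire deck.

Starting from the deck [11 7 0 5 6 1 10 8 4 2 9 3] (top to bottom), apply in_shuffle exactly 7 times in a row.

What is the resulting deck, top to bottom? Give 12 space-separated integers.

After op 1 (in_shuffle): [10 11 8 7 4 0 2 5 9 6 3 1]
After op 2 (in_shuffle): [2 10 5 11 9 8 6 7 3 4 1 0]
After op 3 (in_shuffle): [6 2 7 10 3 5 4 11 1 9 0 8]
After op 4 (in_shuffle): [4 6 11 2 1 7 9 10 0 3 8 5]
After op 5 (in_shuffle): [9 4 10 6 0 11 3 2 8 1 5 7]
After op 6 (in_shuffle): [3 9 2 4 8 10 1 6 5 0 7 11]
After op 7 (in_shuffle): [1 3 6 9 5 2 0 4 7 8 11 10]

Answer: 1 3 6 9 5 2 0 4 7 8 11 10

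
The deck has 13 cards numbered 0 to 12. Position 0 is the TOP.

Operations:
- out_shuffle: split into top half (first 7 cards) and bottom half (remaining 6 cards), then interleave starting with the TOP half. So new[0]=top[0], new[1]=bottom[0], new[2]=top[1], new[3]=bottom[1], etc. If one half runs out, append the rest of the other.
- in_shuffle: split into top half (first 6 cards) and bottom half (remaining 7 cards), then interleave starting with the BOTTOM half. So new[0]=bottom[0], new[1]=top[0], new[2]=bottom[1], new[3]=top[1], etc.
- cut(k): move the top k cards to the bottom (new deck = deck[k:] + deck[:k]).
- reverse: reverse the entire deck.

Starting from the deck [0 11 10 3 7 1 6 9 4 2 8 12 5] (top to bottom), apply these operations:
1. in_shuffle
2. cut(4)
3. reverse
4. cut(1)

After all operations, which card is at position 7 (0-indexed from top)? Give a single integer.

Answer: 8

Derivation:
After op 1 (in_shuffle): [6 0 9 11 4 10 2 3 8 7 12 1 5]
After op 2 (cut(4)): [4 10 2 3 8 7 12 1 5 6 0 9 11]
After op 3 (reverse): [11 9 0 6 5 1 12 7 8 3 2 10 4]
After op 4 (cut(1)): [9 0 6 5 1 12 7 8 3 2 10 4 11]
Position 7: card 8.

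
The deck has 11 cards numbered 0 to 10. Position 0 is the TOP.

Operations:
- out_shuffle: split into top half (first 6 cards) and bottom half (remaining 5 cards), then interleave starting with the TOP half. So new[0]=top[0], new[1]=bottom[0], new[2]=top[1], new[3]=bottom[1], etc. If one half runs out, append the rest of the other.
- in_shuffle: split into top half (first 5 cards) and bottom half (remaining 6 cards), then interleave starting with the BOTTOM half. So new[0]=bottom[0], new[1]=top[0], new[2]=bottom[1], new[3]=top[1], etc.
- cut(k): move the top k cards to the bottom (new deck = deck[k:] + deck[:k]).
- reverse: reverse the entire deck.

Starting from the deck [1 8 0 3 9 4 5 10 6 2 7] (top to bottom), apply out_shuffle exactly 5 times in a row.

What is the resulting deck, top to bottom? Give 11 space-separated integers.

After op 1 (out_shuffle): [1 5 8 10 0 6 3 2 9 7 4]
After op 2 (out_shuffle): [1 3 5 2 8 9 10 7 0 4 6]
After op 3 (out_shuffle): [1 10 3 7 5 0 2 4 8 6 9]
After op 4 (out_shuffle): [1 2 10 4 3 8 7 6 5 9 0]
After op 5 (out_shuffle): [1 7 2 6 10 5 4 9 3 0 8]

Answer: 1 7 2 6 10 5 4 9 3 0 8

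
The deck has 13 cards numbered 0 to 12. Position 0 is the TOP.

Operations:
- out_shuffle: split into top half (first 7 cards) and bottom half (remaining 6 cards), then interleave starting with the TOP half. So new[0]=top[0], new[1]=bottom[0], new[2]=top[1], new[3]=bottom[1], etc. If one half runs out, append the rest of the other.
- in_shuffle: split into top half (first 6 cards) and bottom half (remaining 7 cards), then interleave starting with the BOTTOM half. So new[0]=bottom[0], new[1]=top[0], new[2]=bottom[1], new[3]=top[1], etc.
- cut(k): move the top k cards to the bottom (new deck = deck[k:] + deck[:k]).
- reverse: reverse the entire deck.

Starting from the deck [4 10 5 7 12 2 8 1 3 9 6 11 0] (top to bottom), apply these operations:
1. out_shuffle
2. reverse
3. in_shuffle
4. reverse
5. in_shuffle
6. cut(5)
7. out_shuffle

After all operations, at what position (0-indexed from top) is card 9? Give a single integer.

Answer: 6

Derivation:
After op 1 (out_shuffle): [4 1 10 3 5 9 7 6 12 11 2 0 8]
After op 2 (reverse): [8 0 2 11 12 6 7 9 5 3 10 1 4]
After op 3 (in_shuffle): [7 8 9 0 5 2 3 11 10 12 1 6 4]
After op 4 (reverse): [4 6 1 12 10 11 3 2 5 0 9 8 7]
After op 5 (in_shuffle): [3 4 2 6 5 1 0 12 9 10 8 11 7]
After op 6 (cut(5)): [1 0 12 9 10 8 11 7 3 4 2 6 5]
After op 7 (out_shuffle): [1 7 0 3 12 4 9 2 10 6 8 5 11]
Card 9 is at position 6.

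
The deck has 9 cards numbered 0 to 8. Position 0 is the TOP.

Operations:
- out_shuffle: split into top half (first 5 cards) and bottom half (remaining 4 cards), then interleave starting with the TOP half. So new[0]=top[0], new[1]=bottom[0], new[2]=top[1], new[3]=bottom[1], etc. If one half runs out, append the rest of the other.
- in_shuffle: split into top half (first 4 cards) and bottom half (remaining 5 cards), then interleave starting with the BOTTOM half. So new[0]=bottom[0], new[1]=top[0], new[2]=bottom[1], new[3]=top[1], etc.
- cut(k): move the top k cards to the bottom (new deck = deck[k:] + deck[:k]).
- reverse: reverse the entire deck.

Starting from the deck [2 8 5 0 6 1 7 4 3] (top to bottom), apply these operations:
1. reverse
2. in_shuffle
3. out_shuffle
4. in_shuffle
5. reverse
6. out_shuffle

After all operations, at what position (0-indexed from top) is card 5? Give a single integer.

After op 1 (reverse): [3 4 7 1 6 0 5 8 2]
After op 2 (in_shuffle): [6 3 0 4 5 7 8 1 2]
After op 3 (out_shuffle): [6 7 3 8 0 1 4 2 5]
After op 4 (in_shuffle): [0 6 1 7 4 3 2 8 5]
After op 5 (reverse): [5 8 2 3 4 7 1 6 0]
After op 6 (out_shuffle): [5 7 8 1 2 6 3 0 4]
Card 5 is at position 0.

Answer: 0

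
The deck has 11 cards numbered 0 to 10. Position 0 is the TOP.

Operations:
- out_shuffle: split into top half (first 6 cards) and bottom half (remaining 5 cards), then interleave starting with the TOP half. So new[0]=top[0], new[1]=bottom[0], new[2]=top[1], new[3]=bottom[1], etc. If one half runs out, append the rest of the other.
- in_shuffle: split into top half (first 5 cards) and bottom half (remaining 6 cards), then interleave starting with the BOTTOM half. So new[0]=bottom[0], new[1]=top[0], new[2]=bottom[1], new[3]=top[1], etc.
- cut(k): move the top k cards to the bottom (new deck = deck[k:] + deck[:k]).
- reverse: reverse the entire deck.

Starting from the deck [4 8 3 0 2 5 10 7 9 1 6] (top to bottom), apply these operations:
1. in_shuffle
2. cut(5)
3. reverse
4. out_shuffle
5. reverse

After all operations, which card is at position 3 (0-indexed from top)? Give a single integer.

Answer: 9

Derivation:
After op 1 (in_shuffle): [5 4 10 8 7 3 9 0 1 2 6]
After op 2 (cut(5)): [3 9 0 1 2 6 5 4 10 8 7]
After op 3 (reverse): [7 8 10 4 5 6 2 1 0 9 3]
After op 4 (out_shuffle): [7 2 8 1 10 0 4 9 5 3 6]
After op 5 (reverse): [6 3 5 9 4 0 10 1 8 2 7]
Position 3: card 9.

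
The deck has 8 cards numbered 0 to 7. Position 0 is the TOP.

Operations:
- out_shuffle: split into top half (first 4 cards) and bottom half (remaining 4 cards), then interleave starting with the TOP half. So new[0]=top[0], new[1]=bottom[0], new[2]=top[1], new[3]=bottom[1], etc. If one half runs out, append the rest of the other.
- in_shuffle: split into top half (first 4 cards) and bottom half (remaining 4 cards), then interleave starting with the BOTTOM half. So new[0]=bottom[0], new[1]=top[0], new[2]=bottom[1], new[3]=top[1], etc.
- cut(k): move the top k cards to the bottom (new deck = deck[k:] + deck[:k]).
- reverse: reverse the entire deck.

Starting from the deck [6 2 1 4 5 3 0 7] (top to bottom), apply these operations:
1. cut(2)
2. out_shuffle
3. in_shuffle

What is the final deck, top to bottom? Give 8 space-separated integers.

Answer: 5 1 6 0 3 4 2 7

Derivation:
After op 1 (cut(2)): [1 4 5 3 0 7 6 2]
After op 2 (out_shuffle): [1 0 4 7 5 6 3 2]
After op 3 (in_shuffle): [5 1 6 0 3 4 2 7]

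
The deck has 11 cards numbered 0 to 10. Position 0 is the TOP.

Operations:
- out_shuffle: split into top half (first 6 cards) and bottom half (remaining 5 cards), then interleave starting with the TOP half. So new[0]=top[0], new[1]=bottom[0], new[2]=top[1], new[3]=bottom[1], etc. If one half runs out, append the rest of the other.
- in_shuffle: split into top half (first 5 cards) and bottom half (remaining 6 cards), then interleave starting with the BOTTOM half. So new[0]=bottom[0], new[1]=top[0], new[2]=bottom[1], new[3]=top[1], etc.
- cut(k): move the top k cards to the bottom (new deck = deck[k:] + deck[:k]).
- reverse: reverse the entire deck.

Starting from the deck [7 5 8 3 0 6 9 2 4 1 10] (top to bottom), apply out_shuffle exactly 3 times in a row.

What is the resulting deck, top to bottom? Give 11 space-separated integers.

After op 1 (out_shuffle): [7 9 5 2 8 4 3 1 0 10 6]
After op 2 (out_shuffle): [7 3 9 1 5 0 2 10 8 6 4]
After op 3 (out_shuffle): [7 2 3 10 9 8 1 6 5 4 0]

Answer: 7 2 3 10 9 8 1 6 5 4 0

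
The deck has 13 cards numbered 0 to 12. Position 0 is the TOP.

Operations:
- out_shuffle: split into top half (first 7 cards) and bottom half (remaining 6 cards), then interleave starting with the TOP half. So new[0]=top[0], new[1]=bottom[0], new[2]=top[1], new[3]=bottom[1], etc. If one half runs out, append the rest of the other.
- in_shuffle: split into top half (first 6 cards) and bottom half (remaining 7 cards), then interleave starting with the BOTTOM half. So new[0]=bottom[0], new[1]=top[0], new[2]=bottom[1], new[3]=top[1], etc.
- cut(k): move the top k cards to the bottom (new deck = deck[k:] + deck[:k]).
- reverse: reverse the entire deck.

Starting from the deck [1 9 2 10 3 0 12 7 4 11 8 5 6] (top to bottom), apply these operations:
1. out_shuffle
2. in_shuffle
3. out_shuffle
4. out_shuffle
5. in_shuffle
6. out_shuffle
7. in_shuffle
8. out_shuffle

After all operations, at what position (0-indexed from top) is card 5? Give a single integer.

After op 1 (out_shuffle): [1 7 9 4 2 11 10 8 3 5 0 6 12]
After op 2 (in_shuffle): [10 1 8 7 3 9 5 4 0 2 6 11 12]
After op 3 (out_shuffle): [10 4 1 0 8 2 7 6 3 11 9 12 5]
After op 4 (out_shuffle): [10 6 4 3 1 11 0 9 8 12 2 5 7]
After op 5 (in_shuffle): [0 10 9 6 8 4 12 3 2 1 5 11 7]
After op 6 (out_shuffle): [0 3 10 2 9 1 6 5 8 11 4 7 12]
After op 7 (in_shuffle): [6 0 5 3 8 10 11 2 4 9 7 1 12]
After op 8 (out_shuffle): [6 2 0 4 5 9 3 7 8 1 10 12 11]
Card 5 is at position 4.

Answer: 4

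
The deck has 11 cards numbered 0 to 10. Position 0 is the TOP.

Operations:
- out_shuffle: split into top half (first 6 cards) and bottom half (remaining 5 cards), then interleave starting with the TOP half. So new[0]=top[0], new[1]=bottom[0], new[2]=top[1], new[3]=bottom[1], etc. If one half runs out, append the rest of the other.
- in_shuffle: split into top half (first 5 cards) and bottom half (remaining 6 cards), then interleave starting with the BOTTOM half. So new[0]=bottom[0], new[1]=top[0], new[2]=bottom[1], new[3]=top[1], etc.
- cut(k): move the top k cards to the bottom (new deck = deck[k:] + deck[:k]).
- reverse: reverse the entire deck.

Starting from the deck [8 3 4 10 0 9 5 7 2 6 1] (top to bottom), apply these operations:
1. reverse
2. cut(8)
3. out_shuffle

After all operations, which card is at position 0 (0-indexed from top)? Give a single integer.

After op 1 (reverse): [1 6 2 7 5 9 0 10 4 3 8]
After op 2 (cut(8)): [4 3 8 1 6 2 7 5 9 0 10]
After op 3 (out_shuffle): [4 7 3 5 8 9 1 0 6 10 2]
Position 0: card 4.

Answer: 4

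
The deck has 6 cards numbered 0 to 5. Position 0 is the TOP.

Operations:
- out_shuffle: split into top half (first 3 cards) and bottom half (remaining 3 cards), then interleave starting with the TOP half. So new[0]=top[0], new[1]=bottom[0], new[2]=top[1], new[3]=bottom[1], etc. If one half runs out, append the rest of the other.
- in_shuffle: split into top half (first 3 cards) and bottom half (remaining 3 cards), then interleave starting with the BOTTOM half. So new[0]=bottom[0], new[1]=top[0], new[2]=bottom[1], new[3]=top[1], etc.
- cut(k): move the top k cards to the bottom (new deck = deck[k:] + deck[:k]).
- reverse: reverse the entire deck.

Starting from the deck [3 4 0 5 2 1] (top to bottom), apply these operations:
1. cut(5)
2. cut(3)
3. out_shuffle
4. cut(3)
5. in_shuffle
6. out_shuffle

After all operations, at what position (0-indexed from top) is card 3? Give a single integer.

Answer: 2

Derivation:
After op 1 (cut(5)): [1 3 4 0 5 2]
After op 2 (cut(3)): [0 5 2 1 3 4]
After op 3 (out_shuffle): [0 1 5 3 2 4]
After op 4 (cut(3)): [3 2 4 0 1 5]
After op 5 (in_shuffle): [0 3 1 2 5 4]
After op 6 (out_shuffle): [0 2 3 5 1 4]
Card 3 is at position 2.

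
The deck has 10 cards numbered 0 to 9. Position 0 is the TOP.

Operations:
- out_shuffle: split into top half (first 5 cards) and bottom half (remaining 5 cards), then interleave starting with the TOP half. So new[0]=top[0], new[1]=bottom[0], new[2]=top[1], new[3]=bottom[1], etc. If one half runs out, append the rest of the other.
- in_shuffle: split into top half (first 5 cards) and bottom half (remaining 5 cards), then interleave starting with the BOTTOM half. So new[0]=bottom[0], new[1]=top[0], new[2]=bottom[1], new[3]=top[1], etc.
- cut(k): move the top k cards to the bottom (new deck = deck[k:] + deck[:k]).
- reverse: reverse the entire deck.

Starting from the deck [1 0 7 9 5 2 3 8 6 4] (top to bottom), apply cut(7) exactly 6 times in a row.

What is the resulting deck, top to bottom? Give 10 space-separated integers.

Answer: 7 9 5 2 3 8 6 4 1 0

Derivation:
After op 1 (cut(7)): [8 6 4 1 0 7 9 5 2 3]
After op 2 (cut(7)): [5 2 3 8 6 4 1 0 7 9]
After op 3 (cut(7)): [0 7 9 5 2 3 8 6 4 1]
After op 4 (cut(7)): [6 4 1 0 7 9 5 2 3 8]
After op 5 (cut(7)): [2 3 8 6 4 1 0 7 9 5]
After op 6 (cut(7)): [7 9 5 2 3 8 6 4 1 0]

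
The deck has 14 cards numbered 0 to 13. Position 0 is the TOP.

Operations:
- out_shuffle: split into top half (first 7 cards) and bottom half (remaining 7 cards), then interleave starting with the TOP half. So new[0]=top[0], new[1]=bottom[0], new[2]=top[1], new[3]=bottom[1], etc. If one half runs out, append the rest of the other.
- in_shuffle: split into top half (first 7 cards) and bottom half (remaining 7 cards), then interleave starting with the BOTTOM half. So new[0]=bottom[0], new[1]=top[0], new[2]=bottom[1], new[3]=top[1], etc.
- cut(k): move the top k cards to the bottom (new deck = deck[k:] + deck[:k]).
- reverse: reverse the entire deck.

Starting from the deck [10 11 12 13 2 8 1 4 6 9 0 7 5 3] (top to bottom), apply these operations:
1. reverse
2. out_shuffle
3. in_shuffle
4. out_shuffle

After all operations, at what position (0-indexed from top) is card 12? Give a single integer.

Answer: 8

Derivation:
After op 1 (reverse): [3 5 7 0 9 6 4 1 8 2 13 12 11 10]
After op 2 (out_shuffle): [3 1 5 8 7 2 0 13 9 12 6 11 4 10]
After op 3 (in_shuffle): [13 3 9 1 12 5 6 8 11 7 4 2 10 0]
After op 4 (out_shuffle): [13 8 3 11 9 7 1 4 12 2 5 10 6 0]
Card 12 is at position 8.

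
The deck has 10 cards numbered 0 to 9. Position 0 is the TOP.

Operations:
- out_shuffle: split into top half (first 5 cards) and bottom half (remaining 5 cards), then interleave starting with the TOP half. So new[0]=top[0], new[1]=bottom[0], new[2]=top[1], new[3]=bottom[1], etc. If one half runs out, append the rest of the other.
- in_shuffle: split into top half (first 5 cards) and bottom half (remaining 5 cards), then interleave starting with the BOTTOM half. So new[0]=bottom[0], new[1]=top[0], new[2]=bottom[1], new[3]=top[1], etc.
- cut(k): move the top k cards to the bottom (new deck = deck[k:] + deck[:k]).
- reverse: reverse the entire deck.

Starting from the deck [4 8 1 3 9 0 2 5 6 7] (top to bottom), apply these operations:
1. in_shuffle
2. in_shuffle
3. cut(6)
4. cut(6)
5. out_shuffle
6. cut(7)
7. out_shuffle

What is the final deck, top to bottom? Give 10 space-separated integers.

Answer: 1 4 7 9 0 3 6 5 8 2

Derivation:
After op 1 (in_shuffle): [0 4 2 8 5 1 6 3 7 9]
After op 2 (in_shuffle): [1 0 6 4 3 2 7 8 9 5]
After op 3 (cut(6)): [7 8 9 5 1 0 6 4 3 2]
After op 4 (cut(6)): [6 4 3 2 7 8 9 5 1 0]
After op 5 (out_shuffle): [6 8 4 9 3 5 2 1 7 0]
After op 6 (cut(7)): [1 7 0 6 8 4 9 3 5 2]
After op 7 (out_shuffle): [1 4 7 9 0 3 6 5 8 2]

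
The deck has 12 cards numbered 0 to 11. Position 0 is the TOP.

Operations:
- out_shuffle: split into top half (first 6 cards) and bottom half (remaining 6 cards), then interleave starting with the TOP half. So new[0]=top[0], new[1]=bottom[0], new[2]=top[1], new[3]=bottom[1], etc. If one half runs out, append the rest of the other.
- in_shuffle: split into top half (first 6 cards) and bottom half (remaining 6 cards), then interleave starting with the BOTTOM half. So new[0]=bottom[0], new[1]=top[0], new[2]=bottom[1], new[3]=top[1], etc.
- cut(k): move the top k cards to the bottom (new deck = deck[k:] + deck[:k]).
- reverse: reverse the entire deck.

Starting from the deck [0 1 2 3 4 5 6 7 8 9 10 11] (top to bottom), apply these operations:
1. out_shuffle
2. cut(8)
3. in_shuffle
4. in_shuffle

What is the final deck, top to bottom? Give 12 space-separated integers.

Answer: 8 1 11 4 3 7 0 10 9 2 6 5

Derivation:
After op 1 (out_shuffle): [0 6 1 7 2 8 3 9 4 10 5 11]
After op 2 (cut(8)): [4 10 5 11 0 6 1 7 2 8 3 9]
After op 3 (in_shuffle): [1 4 7 10 2 5 8 11 3 0 9 6]
After op 4 (in_shuffle): [8 1 11 4 3 7 0 10 9 2 6 5]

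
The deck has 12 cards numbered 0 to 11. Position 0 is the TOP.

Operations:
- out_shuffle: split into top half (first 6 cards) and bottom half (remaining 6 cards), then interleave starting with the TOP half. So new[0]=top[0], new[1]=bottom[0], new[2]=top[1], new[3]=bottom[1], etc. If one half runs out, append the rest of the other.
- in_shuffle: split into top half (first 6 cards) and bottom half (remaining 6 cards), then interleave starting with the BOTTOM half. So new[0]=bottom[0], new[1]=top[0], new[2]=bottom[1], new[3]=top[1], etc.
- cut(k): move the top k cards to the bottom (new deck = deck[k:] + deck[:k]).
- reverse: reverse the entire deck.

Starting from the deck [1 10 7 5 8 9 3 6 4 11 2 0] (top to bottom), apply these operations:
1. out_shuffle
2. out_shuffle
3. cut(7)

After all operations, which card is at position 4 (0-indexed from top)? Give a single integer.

Answer: 0

Derivation:
After op 1 (out_shuffle): [1 3 10 6 7 4 5 11 8 2 9 0]
After op 2 (out_shuffle): [1 5 3 11 10 8 6 2 7 9 4 0]
After op 3 (cut(7)): [2 7 9 4 0 1 5 3 11 10 8 6]
Position 4: card 0.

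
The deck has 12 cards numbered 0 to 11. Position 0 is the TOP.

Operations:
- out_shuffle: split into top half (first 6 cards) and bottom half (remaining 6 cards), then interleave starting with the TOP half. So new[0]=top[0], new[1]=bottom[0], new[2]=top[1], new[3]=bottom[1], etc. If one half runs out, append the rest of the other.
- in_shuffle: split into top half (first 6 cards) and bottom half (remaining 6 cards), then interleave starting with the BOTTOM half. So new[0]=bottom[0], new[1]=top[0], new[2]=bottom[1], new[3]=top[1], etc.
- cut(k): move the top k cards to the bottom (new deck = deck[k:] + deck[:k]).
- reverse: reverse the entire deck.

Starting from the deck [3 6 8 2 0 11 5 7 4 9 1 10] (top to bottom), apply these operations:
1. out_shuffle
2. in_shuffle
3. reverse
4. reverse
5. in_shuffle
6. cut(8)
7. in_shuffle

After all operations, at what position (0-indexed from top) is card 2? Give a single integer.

Answer: 11

Derivation:
After op 1 (out_shuffle): [3 5 6 7 8 4 2 9 0 1 11 10]
After op 2 (in_shuffle): [2 3 9 5 0 6 1 7 11 8 10 4]
After op 3 (reverse): [4 10 8 11 7 1 6 0 5 9 3 2]
After op 4 (reverse): [2 3 9 5 0 6 1 7 11 8 10 4]
After op 5 (in_shuffle): [1 2 7 3 11 9 8 5 10 0 4 6]
After op 6 (cut(8)): [10 0 4 6 1 2 7 3 11 9 8 5]
After op 7 (in_shuffle): [7 10 3 0 11 4 9 6 8 1 5 2]
Card 2 is at position 11.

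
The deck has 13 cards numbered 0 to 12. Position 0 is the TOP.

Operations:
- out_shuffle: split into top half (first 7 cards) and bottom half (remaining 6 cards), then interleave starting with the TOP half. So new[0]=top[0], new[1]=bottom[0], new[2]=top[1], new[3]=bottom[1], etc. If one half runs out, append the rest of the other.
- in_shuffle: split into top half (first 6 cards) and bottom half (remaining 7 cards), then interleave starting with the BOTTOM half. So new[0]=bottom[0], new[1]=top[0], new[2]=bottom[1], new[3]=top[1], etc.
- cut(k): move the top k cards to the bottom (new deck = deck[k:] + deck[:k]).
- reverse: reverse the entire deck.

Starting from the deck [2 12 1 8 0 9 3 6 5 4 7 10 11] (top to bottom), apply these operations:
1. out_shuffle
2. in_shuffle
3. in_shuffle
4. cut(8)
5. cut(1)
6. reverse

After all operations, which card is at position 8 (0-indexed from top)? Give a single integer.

Answer: 10

Derivation:
After op 1 (out_shuffle): [2 6 12 5 1 4 8 7 0 10 9 11 3]
After op 2 (in_shuffle): [8 2 7 6 0 12 10 5 9 1 11 4 3]
After op 3 (in_shuffle): [10 8 5 2 9 7 1 6 11 0 4 12 3]
After op 4 (cut(8)): [11 0 4 12 3 10 8 5 2 9 7 1 6]
After op 5 (cut(1)): [0 4 12 3 10 8 5 2 9 7 1 6 11]
After op 6 (reverse): [11 6 1 7 9 2 5 8 10 3 12 4 0]
Position 8: card 10.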